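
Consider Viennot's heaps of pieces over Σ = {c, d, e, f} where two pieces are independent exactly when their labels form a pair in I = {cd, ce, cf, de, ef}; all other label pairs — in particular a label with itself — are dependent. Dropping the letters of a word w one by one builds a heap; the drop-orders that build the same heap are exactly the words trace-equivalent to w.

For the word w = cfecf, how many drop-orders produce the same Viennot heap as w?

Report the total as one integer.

#0=c has no predecessor
#1=f has no predecessor
#2=e has no predecessor
#3=c depends on [0:c]
#4=f depends on [1:f]
sources: [0:c, 1:f, 2:e]
N(rest) = Σ N(rest − s) over sources s of rest; N(one piece) = 1:
  size 1 → [2]=1  [3]=1  [4]=1
  size 2 → [0,3]=1  [1,4]=1  [2,3]=2  [2,4]=2  [3,4]=2
  size 3 → [0,2,3]=3  [0,3,4]=3  [1,2,4]=3  [1,3,4]=3  [2,3,4]=6
  first=0(c) contributes 12
  first=1(f) contributes 12
  first=2(e) contributes 6
|[w]| = 30

30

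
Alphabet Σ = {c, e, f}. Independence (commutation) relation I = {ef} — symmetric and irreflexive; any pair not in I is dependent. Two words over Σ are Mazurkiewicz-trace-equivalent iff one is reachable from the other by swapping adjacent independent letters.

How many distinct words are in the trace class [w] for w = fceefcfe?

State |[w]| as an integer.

6

0(f) covers ∅
1(c) covers 0:f
2(e) covers 1:c
3(e) covers 2:e
4(f) covers 1:c
5(c) covers 3:e, 4:f
6(f) covers 5:c
7(e) covers 5:c
floor of heap: 0:f
completions by unplaced set U, small U first (add the entries for U minus each lowest piece of U):
  |U|=1: {6}:1  {7}:1
  |U|=2: {6,7}:2
  |U|=3: {5,6,7}:2
  |U|=4: {3,5,6,7}:2  {4,5,6,7}:2
  |U|=5: {2,3,5,6,7}:2  {3,4,5,6,7}:4
  |U|=6: {2,3,4,5,6,7}:6
  start at 0(f): 6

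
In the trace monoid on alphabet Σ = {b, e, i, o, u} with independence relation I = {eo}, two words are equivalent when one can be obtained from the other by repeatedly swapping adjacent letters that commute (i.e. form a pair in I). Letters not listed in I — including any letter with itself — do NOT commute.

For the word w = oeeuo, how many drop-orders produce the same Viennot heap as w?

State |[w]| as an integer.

3

#0=o has no predecessor
#1=e has no predecessor
#2=e depends on [1:e]
#3=u depends on [0:o, 2:e]
#4=o depends on [3:u]
sources: [0:o, 1:e]
N(rest) = Σ N(rest − s) over sources s of rest; N(one piece) = 1:
  size 1 → [4]=1
  size 2 → [3,4]=1
  size 3 → [0,3,4]=1  [2,3,4]=1
  first=0(o) contributes 1
  first=1(e) contributes 2
|[w]| = 3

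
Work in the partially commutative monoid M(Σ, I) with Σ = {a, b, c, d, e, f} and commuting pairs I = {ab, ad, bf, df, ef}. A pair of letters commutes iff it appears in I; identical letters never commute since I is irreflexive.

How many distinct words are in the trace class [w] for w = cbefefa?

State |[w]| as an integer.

piece 0:c — minimal
piece 1:b rests on {0:c}
piece 2:e rests on {1:b}
piece 3:f rests on {0:c}
piece 4:e rests on {2:e}
piece 5:f rests on {3:f}
piece 6:a rests on {4:e, 5:f}
minimal pieces: {0:c}
ways to finish when only these pieces remain (= sum over removing one remaining piece with nothing left below it):
  1 left: {6}→1
  2 left: {4,6}→1  {5,6}→1
  3 left: {2,4,6}→1  {3,5,6}→1  {4,5,6}→2
  4 left: {1,2,4,6}→1  {2,4,5,6}→3  {3,4,5,6}→3
  5 left: {1,2,4,5,6}→4  {2,3,4,5,6}→6
  placing 0:c first → 10 extensions

10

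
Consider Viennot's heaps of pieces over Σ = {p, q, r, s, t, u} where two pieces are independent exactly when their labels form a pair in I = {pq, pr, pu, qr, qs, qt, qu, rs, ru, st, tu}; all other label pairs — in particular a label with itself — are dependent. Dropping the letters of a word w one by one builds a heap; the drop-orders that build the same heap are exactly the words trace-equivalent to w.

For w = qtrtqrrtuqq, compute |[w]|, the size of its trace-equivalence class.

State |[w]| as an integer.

2310

piece 0:q — minimal
piece 1:t — minimal
piece 2:r rests on {1:t}
piece 3:t rests on {2:r}
piece 4:q rests on {0:q}
piece 5:r rests on {3:t}
piece 6:r rests on {5:r}
piece 7:t rests on {6:r}
piece 8:u — minimal
piece 9:q rests on {4:q}
piece 10:q rests on {9:q}
minimal pieces: {0:q, 1:t, 8:u}
ways to finish when only these pieces remain (= sum over removing one remaining piece with nothing left below it):
  1 left: {7}→1  {8}→1  {10}→1
  2 left: {6,7}→1  {7,8}→2  {7,10}→2  {8,10}→2  {9,10}→1
  3 left: {4,9,10}→1  {5,6,7}→1  {6,7,8}→3  {6,7,10}→3  {7,8,10}→6  {7,9,10}→3  {8,9,10}→3
  4 left: {0,4,9,10}→1  {3,5,6,7}→1  {4,7,9,10}→4  {4,8,9,10}→4  {5,6,7,8}→4  {5,6,7,10}→4  {6,7,8,10}→12  {6,7,9,10}→6  {7,8,9,10}→12
  5 left: {0,4,7,9,10}→5  {0,4,8,9,10}→5  {2,3,5,6,7}→1  {3,5,6,7,8}→5  {3,5,6,7,10}→5  {4,6,7,9,10}→10  {4,7,8,9,10}→20  {5,6,7,8,10}→20  {5,6,7,9,10}→10  {6,7,8,9,10}→30
  6 left: {0,4,6,7,9,10}→15  {0,4,7,8,9,10}→30  {1,2,3,5,6,7}→1  {2,3,5,6,7,8}→6  {2,3,5,6,7,10}→6  {3,5,6,7,8,10}→30  {3,5,6,7,9,10}→15  {4,5,6,7,9,10}→20  {4,6,7,8,9,10}→60  {5,6,7,8,9,10}→60
  7 left: {0,4,5,6,7,9,10}→35  {0,4,6,7,8,9,10}→105  {1,2,3,5,6,7,8}→7  {1,2,3,5,6,7,10}→7  {2,3,5,6,7,8,10}→42  {2,3,5,6,7,9,10}→21  {3,4,5,6,7,9,10}→35  {3,5,6,7,8,9,10}→105  {4,5,6,7,8,9,10}→140
  8 left: {0,3,4,5,6,7,9,10}→70  {0,4,5,6,7,8,9,10}→280  {1,2,3,5,6,7,8,10}→56  {1,2,3,5,6,7,9,10}→28  {2,3,4,5,6,7,9,10}→56  {2,3,5,6,7,8,9,10}→168  {3,4,5,6,7,8,9,10}→280
  9 left: {0,2,3,4,5,6,7,9,10}→126  {0,3,4,5,6,7,8,9,10}→630  {1,2,3,4,5,6,7,9,10}→84  {1,2,3,5,6,7,8,9,10}→252  {2,3,4,5,6,7,8,9,10}→504
  placing 0:q first → 840 extensions
  placing 1:t first → 1260 extensions
  placing 8:u first → 210 extensions
total linear extensions = 2310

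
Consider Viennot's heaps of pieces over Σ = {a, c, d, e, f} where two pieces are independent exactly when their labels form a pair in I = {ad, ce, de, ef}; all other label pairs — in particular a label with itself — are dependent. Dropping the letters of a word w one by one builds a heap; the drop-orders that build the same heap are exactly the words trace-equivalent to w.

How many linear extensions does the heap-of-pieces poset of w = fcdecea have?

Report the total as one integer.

15

0(f) covers ∅
1(c) covers 0:f
2(d) covers 1:c
3(e) covers ∅
4(c) covers 2:d
5(e) covers 3:e
6(a) covers 4:c, 5:e
floor of heap: 0:f, 3:e
completions by unplaced set U, small U first (add the entries for U minus each lowest piece of U):
  |U|=1: {6}:1
  |U|=2: {4,6}:1  {5,6}:1
  |U|=3: {2,4,6}:1  {3,5,6}:1  {4,5,6}:2
  |U|=4: {1,2,4,6}:1  {2,4,5,6}:3  {3,4,5,6}:3
  |U|=5: {0,1,2,4,6}:1  {1,2,4,5,6}:4  {2,3,4,5,6}:6
  start at 0(f): 10
  start at 3(e): 5
sum over floor = 15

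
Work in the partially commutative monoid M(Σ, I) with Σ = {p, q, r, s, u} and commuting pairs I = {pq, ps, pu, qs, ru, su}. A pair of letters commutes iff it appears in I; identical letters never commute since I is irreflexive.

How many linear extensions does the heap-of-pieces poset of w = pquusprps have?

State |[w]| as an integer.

444

0(p) covers ∅
1(q) covers ∅
2(u) covers 1:q
3(u) covers 2:u
4(s) covers ∅
5(p) covers 0:p
6(r) covers 1:q, 4:s, 5:p
7(p) covers 6:r
8(s) covers 6:r
floor of heap: 0:p, 1:q, 4:s
completions by unplaced set U, small U first (add the entries for U minus each lowest piece of U):
  |U|=1: {3}:1  {7}:1  {8}:1
  |U|=2: {2,3}:1  {3,7}:2  {3,8}:2  {7,8}:2
  |U|=3: {2,3,7}:3  {2,3,8}:3  {3,7,8}:6  {6,7,8}:2
  |U|=4: {2,3,7,8}:12  {3,6,7,8}:8  {4,6,7,8}:2  {5,6,7,8}:2
  |U|=5: {0,5,6,7,8}:2  {2,3,6,7,8}:20  {3,4,6,7,8}:10  {3,5,6,7,8}:10  {4,5,6,7,8}:4
  |U|=6: {0,3,5,6,7,8}:12  {0,4,5,6,7,8}:6  {1,2,3,6,7,8}:20  {2,3,4,6,7,8}:30  {2,3,5,6,7,8}:30  {3,4,5,6,7,8}:24
  |U|=7: {0,2,3,5,6,7,8}:42  {0,3,4,5,6,7,8}:42  {1,2,3,4,6,7,8}:50  {1,2,3,5,6,7,8}:50  {2,3,4,5,6,7,8}:84
  start at 0(p): 184
  start at 1(q): 168
  start at 4(s): 92
sum over floor = 444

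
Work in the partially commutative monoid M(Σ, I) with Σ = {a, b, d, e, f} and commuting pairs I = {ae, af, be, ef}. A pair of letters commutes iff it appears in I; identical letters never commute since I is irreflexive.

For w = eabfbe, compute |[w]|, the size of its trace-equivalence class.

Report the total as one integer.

0(e) covers ∅
1(a) covers ∅
2(b) covers 1:a
3(f) covers 2:b
4(b) covers 3:f
5(e) covers 0:e
floor of heap: 0:e, 1:a
completions by unplaced set U, small U first (add the entries for U minus each lowest piece of U):
  |U|=1: {4}:1  {5}:1
  |U|=2: {0,5}:1  {3,4}:1  {4,5}:2
  |U|=3: {0,4,5}:3  {2,3,4}:1  {3,4,5}:3
  |U|=4: {0,3,4,5}:6  {1,2,3,4}:1  {2,3,4,5}:4
  start at 0(e): 5
  start at 1(a): 10
sum over floor = 15

15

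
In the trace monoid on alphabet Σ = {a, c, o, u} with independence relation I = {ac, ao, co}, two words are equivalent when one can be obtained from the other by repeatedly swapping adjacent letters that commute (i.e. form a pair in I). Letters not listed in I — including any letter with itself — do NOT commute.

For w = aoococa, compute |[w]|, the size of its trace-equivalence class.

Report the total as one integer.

210

0(a) covers ∅
1(o) covers ∅
2(o) covers 1:o
3(c) covers ∅
4(o) covers 2:o
5(c) covers 3:c
6(a) covers 0:a
floor of heap: 0:a, 1:o, 3:c
completions by unplaced set U, small U first (add the entries for U minus each lowest piece of U):
  |U|=1: {4}:1  {5}:1  {6}:1
  |U|=2: {0,6}:1  {2,4}:1  {3,5}:1  {4,5}:2  {4,6}:2  {5,6}:2
  |U|=3: {0,4,6}:3  {0,5,6}:3  {1,2,4}:1  {2,4,5}:3  {2,4,6}:3  {3,4,5}:3  {3,5,6}:3  {4,5,6}:6
  |U|=4: {0,2,4,6}:6  {0,3,5,6}:6  {0,4,5,6}:12  {1,2,4,5}:4  {1,2,4,6}:4  {2,3,4,5}:6  {2,4,5,6}:12  {3,4,5,6}:12
  |U|=5: {0,1,2,4,6}:10  {0,2,4,5,6}:30  {0,3,4,5,6}:30  {1,2,3,4,5}:10  {1,2,4,5,6}:20  {2,3,4,5,6}:30
  start at 0(a): 60
  start at 1(o): 90
  start at 3(c): 60
sum over floor = 210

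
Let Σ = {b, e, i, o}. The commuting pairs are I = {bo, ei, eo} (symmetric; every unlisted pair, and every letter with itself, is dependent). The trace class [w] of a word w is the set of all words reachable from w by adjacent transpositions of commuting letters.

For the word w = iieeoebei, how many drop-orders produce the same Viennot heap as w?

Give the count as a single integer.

70

0(i) covers ∅
1(i) covers 0:i
2(e) covers ∅
3(e) covers 2:e
4(o) covers 1:i
5(e) covers 3:e
6(b) covers 1:i, 5:e
7(e) covers 6:b
8(i) covers 4:o, 6:b
floor of heap: 0:i, 2:e
completions by unplaced set U, small U first (add the entries for U minus each lowest piece of U):
  |U|=1: {7}:1  {8}:1
  |U|=2: {4,8}:1  {7,8}:2
  |U|=3: {4,7,8}:3  {6,7,8}:2
  |U|=4: {4,6,7,8}:5  {5,6,7,8}:2
  |U|=5: {1,4,6,7,8}:5  {3,5,6,7,8}:2  {4,5,6,7,8}:7
  |U|=6: {0,1,4,6,7,8}:5  {1,4,5,6,7,8}:12  {2,3,5,6,7,8}:2  {3,4,5,6,7,8}:9
  |U|=7: {0,1,4,5,6,7,8}:17  {1,3,4,5,6,7,8}:21  {2,3,4,5,6,7,8}:11
  start at 0(i): 32
  start at 2(e): 38
sum over floor = 70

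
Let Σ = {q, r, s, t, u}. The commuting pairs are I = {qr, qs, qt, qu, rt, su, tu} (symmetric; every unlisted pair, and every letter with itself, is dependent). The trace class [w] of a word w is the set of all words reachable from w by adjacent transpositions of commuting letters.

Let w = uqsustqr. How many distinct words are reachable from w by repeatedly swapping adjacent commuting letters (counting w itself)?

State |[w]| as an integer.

#0=u has no predecessor
#1=q has no predecessor
#2=s has no predecessor
#3=u depends on [0:u]
#4=s depends on [2:s]
#5=t depends on [4:s]
#6=q depends on [1:q]
#7=r depends on [3:u, 4:s]
sources: [0:u, 1:q, 2:s]
N(rest) = Σ N(rest − s) over sources s of rest; N(one piece) = 1:
  size 1 → [5]=1  [6]=1  [7]=1
  size 2 → [1,6]=1  [3,7]=1  [5,6]=2  [5,7]=2  [6,7]=2
  size 3 → [0,3,7]=1  [1,5,6]=3  [1,6,7]=3  [3,5,7]=3  [3,6,7]=3  [4,5,7]=2  [5,6,7]=6
  size 4 → [0,3,5,7]=4  [0,3,6,7]=4  [1,3,6,7]=6  [1,5,6,7]=12  [2,4,5,7]=2  [3,4,5,7]=5  [3,5,6,7]=12  [4,5,6,7]=8
  size 5 → [0,1,3,6,7]=10  [0,3,4,5,7]=9  [0,3,5,6,7]=20  [1,3,5,6,7]=30  [1,4,5,6,7]=20  [2,3,4,5,7]=7  [2,4,5,6,7]=10  [3,4,5,6,7]=25
  size 6 → [0,1,3,5,6,7]=60  [0,2,3,4,5,7]=16  [0,3,4,5,6,7]=54  [1,2,4,5,6,7]=30  [1,3,4,5,6,7]=75  [2,3,4,5,6,7]=42
  first=0(u) contributes 147
  first=1(q) contributes 112
  first=2(s) contributes 189
|[w]| = 448

448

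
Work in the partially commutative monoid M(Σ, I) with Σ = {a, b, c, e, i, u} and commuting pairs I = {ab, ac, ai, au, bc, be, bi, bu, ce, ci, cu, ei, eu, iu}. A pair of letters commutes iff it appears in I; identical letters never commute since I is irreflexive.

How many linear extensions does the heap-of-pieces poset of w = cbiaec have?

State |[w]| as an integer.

#0=c has no predecessor
#1=b has no predecessor
#2=i has no predecessor
#3=a has no predecessor
#4=e depends on [3:a]
#5=c depends on [0:c]
sources: [0:c, 1:b, 2:i, 3:a]
N(rest) = Σ N(rest − s) over sources s of rest; N(one piece) = 1:
  size 1 → [1]=1  [2]=1  [4]=1  [5]=1
  size 2 → [0,5]=1  [1,2]=2  [1,4]=2  [1,5]=2  [2,4]=2  [2,5]=2  [3,4]=1  [4,5]=2
  size 3 → [0,1,5]=3  [0,2,5]=3  [0,4,5]=3  [1,2,4]=6  [1,2,5]=6  [1,3,4]=3  [1,4,5]=6  [2,3,4]=3  [2,4,5]=6  [3,4,5]=3
  size 4 → [0,1,2,5]=12  [0,1,4,5]=12  [0,2,4,5]=12  [0,3,4,5]=6  [1,2,3,4]=12  [1,2,4,5]=24  [1,3,4,5]=12  [2,3,4,5]=12
  first=0(c) contributes 60
  first=1(b) contributes 30
  first=2(i) contributes 30
  first=3(a) contributes 60
|[w]| = 180

180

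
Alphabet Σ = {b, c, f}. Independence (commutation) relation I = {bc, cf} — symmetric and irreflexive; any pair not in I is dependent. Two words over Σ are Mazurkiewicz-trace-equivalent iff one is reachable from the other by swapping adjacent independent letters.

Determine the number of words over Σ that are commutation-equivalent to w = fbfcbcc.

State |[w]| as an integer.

0(f) covers ∅
1(b) covers 0:f
2(f) covers 1:b
3(c) covers ∅
4(b) covers 2:f
5(c) covers 3:c
6(c) covers 5:c
floor of heap: 0:f, 3:c
completions by unplaced set U, small U first (add the entries for U minus each lowest piece of U):
  |U|=1: {4}:1  {6}:1
  |U|=2: {2,4}:1  {4,6}:2  {5,6}:1
  |U|=3: {1,2,4}:1  {2,4,6}:3  {3,5,6}:1  {4,5,6}:3
  |U|=4: {0,1,2,4}:1  {1,2,4,6}:4  {2,4,5,6}:6  {3,4,5,6}:4
  |U|=5: {0,1,2,4,6}:5  {1,2,4,5,6}:10  {2,3,4,5,6}:10
  start at 0(f): 20
  start at 3(c): 15
sum over floor = 35

35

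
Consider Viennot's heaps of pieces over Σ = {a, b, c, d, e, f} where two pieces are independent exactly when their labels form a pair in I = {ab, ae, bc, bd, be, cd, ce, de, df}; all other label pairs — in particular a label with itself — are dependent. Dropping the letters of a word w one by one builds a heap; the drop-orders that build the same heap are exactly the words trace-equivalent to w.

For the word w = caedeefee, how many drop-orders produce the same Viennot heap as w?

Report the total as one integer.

drop 0:c onto floor
drop 1:a onto {0:c}
drop 2:e onto floor
drop 3:d onto {1:a}
drop 4:e onto {2:e}
drop 5:e onto {4:e}
drop 6:f onto {1:a, 5:e}
drop 7:e onto {6:f}
drop 8:e onto {7:e}
ground layer = {0:c, 2:e}
drop-orders for the pieces not yet dropped (sum over which currently-grounded one goes next):
  1 to go: {3} 1  {8} 1
  2 to go: {3,8} 2  {7,8} 1
  3 to go: {3,7,8} 3  {6,7,8} 1
  4 to go: {3,6,7,8} 4  {5,6,7,8} 1
  5 to go: {1,3,6,7,8} 4  {3,5,6,7,8} 5  {4,5,6,7,8} 1
  6 to go: {0,1,3,6,7,8} 4  {1,3,5,6,7,8} 9  {2,4,5,6,7,8} 1  {3,4,5,6,7,8} 6
  7 to go: {0,1,3,5,6,7,8} 13  {1,3,4,5,6,7,8} 15  {2,3,4,5,6,7,8} 7
  if 0:c drops first: 22 orders
  if 2:e drops first: 28 orders
heap linearizations: 50

50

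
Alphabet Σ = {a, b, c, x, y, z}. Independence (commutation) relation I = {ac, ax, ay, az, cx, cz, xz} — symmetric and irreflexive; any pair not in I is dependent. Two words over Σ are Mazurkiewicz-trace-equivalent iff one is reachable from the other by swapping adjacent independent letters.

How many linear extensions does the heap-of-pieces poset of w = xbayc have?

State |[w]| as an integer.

drop 0:x onto floor
drop 1:b onto {0:x}
drop 2:a onto {1:b}
drop 3:y onto {1:b}
drop 4:c onto {3:y}
ground layer = {0:x}
drop-orders for the pieces not yet dropped (sum over which currently-grounded one goes next):
  1 to go: {2} 1  {4} 1
  2 to go: {2,4} 2  {3,4} 1
  3 to go: {2,3,4} 3
  if 0:x drops first: 3 orders

3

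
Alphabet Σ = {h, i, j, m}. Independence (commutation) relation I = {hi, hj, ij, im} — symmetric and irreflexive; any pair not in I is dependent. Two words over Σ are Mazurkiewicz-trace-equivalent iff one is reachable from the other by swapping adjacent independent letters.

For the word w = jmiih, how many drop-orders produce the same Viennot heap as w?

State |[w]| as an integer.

10

drop 0:j onto floor
drop 1:m onto {0:j}
drop 2:i onto floor
drop 3:i onto {2:i}
drop 4:h onto {1:m}
ground layer = {0:j, 2:i}
drop-orders for the pieces not yet dropped (sum over which currently-grounded one goes next):
  1 to go: {3} 1  {4} 1
  2 to go: {1,4} 1  {2,3} 1  {3,4} 2
  3 to go: {0,1,4} 1  {1,3,4} 3  {2,3,4} 3
  if 0:j drops first: 6 orders
  if 2:i drops first: 4 orders
heap linearizations: 10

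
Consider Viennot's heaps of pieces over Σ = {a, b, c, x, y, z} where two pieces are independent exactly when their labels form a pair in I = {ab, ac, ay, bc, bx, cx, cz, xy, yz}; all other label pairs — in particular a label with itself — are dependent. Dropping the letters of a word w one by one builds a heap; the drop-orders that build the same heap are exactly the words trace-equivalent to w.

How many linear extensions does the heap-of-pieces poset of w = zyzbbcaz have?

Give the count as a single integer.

#0=z has no predecessor
#1=y has no predecessor
#2=z depends on [0:z]
#3=b depends on [1:y, 2:z]
#4=b depends on [3:b]
#5=c depends on [1:y]
#6=a depends on [2:z]
#7=z depends on [4:b, 6:a]
sources: [0:z, 1:y]
N(rest) = Σ N(rest − s) over sources s of rest; N(one piece) = 1:
  size 1 → [5]=1  [7]=1
  size 2 → [4,7]=1  [5,7]=2  [6,7]=1
  size 3 → [3,4,7]=1  [4,5,7]=3  [4,6,7]=2  [5,6,7]=3
  size 4 → [3,4,5,7]=4  [3,4,6,7]=3  [4,5,6,7]=8
  size 5 → [1,3,4,5,7]=4  [2,3,4,6,7]=3  [3,4,5,6,7]=15
  size 6 → [0,2,3,4,6,7]=3  [1,3,4,5,6,7]=19  [2,3,4,5,6,7]=18
  first=0(z) contributes 37
  first=1(y) contributes 21
|[w]| = 58

58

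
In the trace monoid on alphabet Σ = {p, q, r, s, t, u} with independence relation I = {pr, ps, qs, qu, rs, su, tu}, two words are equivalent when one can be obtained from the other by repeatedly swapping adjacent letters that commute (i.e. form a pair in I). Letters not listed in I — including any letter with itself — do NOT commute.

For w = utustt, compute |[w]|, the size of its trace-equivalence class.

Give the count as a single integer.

15

0(u) covers ∅
1(t) covers ∅
2(u) covers 0:u
3(s) covers 1:t
4(t) covers 3:s
5(t) covers 4:t
floor of heap: 0:u, 1:t
completions by unplaced set U, small U first (add the entries for U minus each lowest piece of U):
  |U|=1: {2}:1  {5}:1
  |U|=2: {0,2}:1  {2,5}:2  {4,5}:1
  |U|=3: {0,2,5}:3  {2,4,5}:3  {3,4,5}:1
  |U|=4: {0,2,4,5}:6  {1,3,4,5}:1  {2,3,4,5}:4
  start at 0(u): 5
  start at 1(t): 10
sum over floor = 15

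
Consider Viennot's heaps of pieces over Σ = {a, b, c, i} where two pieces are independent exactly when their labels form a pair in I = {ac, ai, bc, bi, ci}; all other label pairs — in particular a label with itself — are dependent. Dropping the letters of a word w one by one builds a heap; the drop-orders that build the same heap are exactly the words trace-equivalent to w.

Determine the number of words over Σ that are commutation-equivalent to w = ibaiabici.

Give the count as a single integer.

630

drop 0:i onto floor
drop 1:b onto floor
drop 2:a onto {1:b}
drop 3:i onto {0:i}
drop 4:a onto {2:a}
drop 5:b onto {4:a}
drop 6:i onto {3:i}
drop 7:c onto floor
drop 8:i onto {6:i}
ground layer = {0:i, 1:b, 7:c}
drop-orders for the pieces not yet dropped (sum over which currently-grounded one goes next):
  1 to go: {5} 1  {7} 1  {8} 1
  2 to go: {4,5} 1  {5,7} 2  {5,8} 2  {6,8} 1  {7,8} 2
  3 to go: {2,4,5} 1  {3,6,8} 1  {4,5,7} 3  {4,5,8} 3  {5,6,8} 3  {5,7,8} 6  {6,7,8} 3
  4 to go: {0,3,6,8} 1  {1,2,4,5} 1  {2,4,5,7} 4  {2,4,5,8} 4  {3,5,6,8} 4  {3,6,7,8} 4  {4,5,6,8} 6  {4,5,7,8} 12  {5,6,7,8} 12
  5 to go: {0,3,5,6,8} 5  {0,3,6,7,8} 5  {1,2,4,5,7} 5  {1,2,4,5,8} 5  {2,4,5,6,8} 10  {2,4,5,7,8} 20  {3,4,5,6,8} 10  {3,5,6,7,8} 20  {4,5,6,7,8} 30
  6 to go: {0,3,4,5,6,8} 15  {0,3,5,6,7,8} 30  {1,2,4,5,6,8} 15  {1,2,4,5,7,8} 30  {2,3,4,5,6,8} 20  {2,4,5,6,7,8} 60  {3,4,5,6,7,8} 60
  7 to go: {0,2,3,4,5,6,8} 35  {0,3,4,5,6,7,8} 105  {1,2,3,4,5,6,8} 35  {1,2,4,5,6,7,8} 105  {2,3,4,5,6,7,8} 140
  if 0:i drops first: 280 orders
  if 1:b drops first: 280 orders
  if 7:c drops first: 70 orders
heap linearizations: 630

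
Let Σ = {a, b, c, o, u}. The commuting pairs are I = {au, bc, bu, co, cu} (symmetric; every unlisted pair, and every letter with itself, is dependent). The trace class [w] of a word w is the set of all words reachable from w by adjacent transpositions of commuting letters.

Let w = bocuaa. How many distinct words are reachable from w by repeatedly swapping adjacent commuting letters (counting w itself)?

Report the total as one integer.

10

piece 0:b — minimal
piece 1:o rests on {0:b}
piece 2:c — minimal
piece 3:u rests on {1:o}
piece 4:a rests on {1:o, 2:c}
piece 5:a rests on {4:a}
minimal pieces: {0:b, 2:c}
ways to finish when only these pieces remain (= sum over removing one remaining piece with nothing left below it):
  1 left: {3}→1  {5}→1
  2 left: {3,5}→2  {4,5}→1
  3 left: {2,4,5}→1  {3,4,5}→3
  4 left: {1,3,4,5}→3  {2,3,4,5}→4
  placing 0:b first → 7 extensions
  placing 2:c first → 3 extensions
total linear extensions = 10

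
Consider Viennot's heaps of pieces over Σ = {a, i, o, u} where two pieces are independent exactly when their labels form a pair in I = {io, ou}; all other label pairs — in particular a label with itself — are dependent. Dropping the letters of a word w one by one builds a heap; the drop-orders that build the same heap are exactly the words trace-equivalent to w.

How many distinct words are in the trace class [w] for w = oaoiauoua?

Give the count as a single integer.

6

drop 0:o onto floor
drop 1:a onto {0:o}
drop 2:o onto {1:a}
drop 3:i onto {1:a}
drop 4:a onto {2:o, 3:i}
drop 5:u onto {4:a}
drop 6:o onto {4:a}
drop 7:u onto {5:u}
drop 8:a onto {6:o, 7:u}
ground layer = {0:o}
drop-orders for the pieces not yet dropped (sum over which currently-grounded one goes next):
  1 to go: {8} 1
  2 to go: {6,8} 1  {7,8} 1
  3 to go: {5,7,8} 1  {6,7,8} 2
  4 to go: {5,6,7,8} 3
  5 to go: {4,5,6,7,8} 3
  6 to go: {2,4,5,6,7,8} 3  {3,4,5,6,7,8} 3
  7 to go: {2,3,4,5,6,7,8} 6
  if 0:o drops first: 6 orders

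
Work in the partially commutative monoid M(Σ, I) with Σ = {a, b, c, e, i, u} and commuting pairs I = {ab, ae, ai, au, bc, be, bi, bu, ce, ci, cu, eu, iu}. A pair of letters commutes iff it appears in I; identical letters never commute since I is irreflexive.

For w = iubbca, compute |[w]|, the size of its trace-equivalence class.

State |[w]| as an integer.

180

0(i) covers ∅
1(u) covers ∅
2(b) covers ∅
3(b) covers 2:b
4(c) covers ∅
5(a) covers 4:c
floor of heap: 0:i, 1:u, 2:b, 4:c
completions by unplaced set U, small U first (add the entries for U minus each lowest piece of U):
  |U|=1: {0}:1  {1}:1  {3}:1  {5}:1
  |U|=2: {0,1}:2  {0,3}:2  {0,5}:2  {1,3}:2  {1,5}:2  {2,3}:1  {3,5}:2  {4,5}:1
  |U|=3: {0,1,3}:6  {0,1,5}:6  {0,2,3}:3  {0,3,5}:6  {0,4,5}:3  {1,2,3}:3  {1,3,5}:6  {1,4,5}:3  {2,3,5}:3  {3,4,5}:3
  |U|=4: {0,1,2,3}:12  {0,1,3,5}:24  {0,1,4,5}:12  {0,2,3,5}:12  {0,3,4,5}:12  {1,2,3,5}:12  {1,3,4,5}:12  {2,3,4,5}:6
  start at 0(i): 30
  start at 1(u): 30
  start at 2(b): 60
  start at 4(c): 60
sum over floor = 180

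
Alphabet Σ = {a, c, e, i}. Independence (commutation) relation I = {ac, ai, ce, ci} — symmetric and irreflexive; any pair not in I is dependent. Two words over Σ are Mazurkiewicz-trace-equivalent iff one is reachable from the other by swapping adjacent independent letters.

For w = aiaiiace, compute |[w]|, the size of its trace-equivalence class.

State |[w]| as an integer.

piece 0:a — minimal
piece 1:i — minimal
piece 2:a rests on {0:a}
piece 3:i rests on {1:i}
piece 4:i rests on {3:i}
piece 5:a rests on {2:a}
piece 6:c — minimal
piece 7:e rests on {4:i, 5:a}
minimal pieces: {0:a, 1:i, 6:c}
ways to finish when only these pieces remain (= sum over removing one remaining piece with nothing left below it):
  1 left: {6}→1  {7}→1
  2 left: {4,7}→1  {5,7}→1  {6,7}→2
  3 left: {2,5,7}→1  {3,4,7}→1  {4,5,7}→2  {4,6,7}→3  {5,6,7}→3
  4 left: {0,2,5,7}→1  {1,3,4,7}→1  {2,4,5,7}→3  {2,5,6,7}→4  {3,4,5,7}→3  {3,4,6,7}→4  {4,5,6,7}→8
  5 left: {0,2,4,5,7}→4  {0,2,5,6,7}→5  {1,3,4,5,7}→4  {1,3,4,6,7}→5  {2,3,4,5,7}→6  {2,4,5,6,7}→15  {3,4,5,6,7}→15
  6 left: {0,2,3,4,5,7}→10  {0,2,4,5,6,7}→24  {1,2,3,4,5,7}→10  {1,3,4,5,6,7}→24  {2,3,4,5,6,7}→36
  placing 0:a first → 70 extensions
  placing 1:i first → 70 extensions
  placing 6:c first → 20 extensions
total linear extensions = 160

160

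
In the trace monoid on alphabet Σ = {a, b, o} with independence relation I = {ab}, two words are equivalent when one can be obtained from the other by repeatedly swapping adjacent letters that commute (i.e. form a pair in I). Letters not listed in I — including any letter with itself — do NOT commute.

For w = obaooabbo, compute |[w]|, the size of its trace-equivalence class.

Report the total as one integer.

6

0(o) covers ∅
1(b) covers 0:o
2(a) covers 0:o
3(o) covers 1:b, 2:a
4(o) covers 3:o
5(a) covers 4:o
6(b) covers 4:o
7(b) covers 6:b
8(o) covers 5:a, 7:b
floor of heap: 0:o
completions by unplaced set U, small U first (add the entries for U minus each lowest piece of U):
  |U|=1: {8}:1
  |U|=2: {5,8}:1  {7,8}:1
  |U|=3: {5,7,8}:2  {6,7,8}:1
  |U|=4: {5,6,7,8}:3
  |U|=5: {4,5,6,7,8}:3
  |U|=6: {3,4,5,6,7,8}:3
  |U|=7: {1,3,4,5,6,7,8}:3  {2,3,4,5,6,7,8}:3
  start at 0(o): 6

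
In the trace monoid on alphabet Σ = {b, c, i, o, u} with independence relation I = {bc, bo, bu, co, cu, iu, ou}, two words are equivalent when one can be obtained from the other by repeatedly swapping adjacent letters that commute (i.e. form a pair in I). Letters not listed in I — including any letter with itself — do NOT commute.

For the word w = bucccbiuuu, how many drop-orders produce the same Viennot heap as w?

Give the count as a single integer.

2100

0(b) covers ∅
1(u) covers ∅
2(c) covers ∅
3(c) covers 2:c
4(c) covers 3:c
5(b) covers 0:b
6(i) covers 4:c, 5:b
7(u) covers 1:u
8(u) covers 7:u
9(u) covers 8:u
floor of heap: 0:b, 1:u, 2:c
completions by unplaced set U, small U first (add the entries for U minus each lowest piece of U):
  |U|=1: {6}:1  {9}:1
  |U|=2: {4,6}:1  {5,6}:1  {6,9}:2  {8,9}:1
  |U|=3: {0,5,6}:1  {3,4,6}:1  {4,5,6}:2  {4,6,9}:3  {5,6,9}:3  {6,8,9}:3  {7,8,9}:1
  |U|=4: {0,4,5,6}:3  {0,5,6,9}:4  {1,7,8,9}:1  {2,3,4,6}:1  {3,4,5,6}:3  {3,4,6,9}:4  {4,5,6,9}:8  {4,6,8,9}:6  {5,6,8,9}:6  {6,7,8,9}:4
  |U|=5: {0,3,4,5,6}:6  {0,4,5,6,9}:15  {0,5,6,8,9}:10  {1,6,7,8,9}:5  {2,3,4,5,6}:4  {2,3,4,6,9}:5  {3,4,5,6,9}:15  {3,4,6,8,9}:10  {4,5,6,8,9}:20  {4,6,7,8,9}:10  {5,6,7,8,9}:10
  |U|=6: {0,2,3,4,5,6}:10  {0,3,4,5,6,9}:36  {0,4,5,6,8,9}:45  {0,5,6,7,8,9}:20  {1,4,6,7,8,9}:15  {1,5,6,7,8,9}:15  {2,3,4,5,6,9}:24  {2,3,4,6,8,9}:15  {3,4,5,6,8,9}:45  {3,4,6,7,8,9}:20  {4,5,6,7,8,9}:40
  |U|=7: {0,1,5,6,7,8,9}:35  {0,2,3,4,5,6,9}:70  {0,3,4,5,6,8,9}:126  {0,4,5,6,7,8,9}:105  {1,3,4,6,7,8,9}:35  {1,4,5,6,7,8,9}:70  {2,3,4,5,6,8,9}:84  {2,3,4,6,7,8,9}:35  {3,4,5,6,7,8,9}:105
  |U|=8: {0,1,4,5,6,7,8,9}:210  {0,2,3,4,5,6,8,9}:280  {0,3,4,5,6,7,8,9}:336  {1,2,3,4,6,7,8,9}:70  {1,3,4,5,6,7,8,9}:210  {2,3,4,5,6,7,8,9}:224
  start at 0(b): 504
  start at 1(u): 840
  start at 2(c): 756
sum over floor = 2100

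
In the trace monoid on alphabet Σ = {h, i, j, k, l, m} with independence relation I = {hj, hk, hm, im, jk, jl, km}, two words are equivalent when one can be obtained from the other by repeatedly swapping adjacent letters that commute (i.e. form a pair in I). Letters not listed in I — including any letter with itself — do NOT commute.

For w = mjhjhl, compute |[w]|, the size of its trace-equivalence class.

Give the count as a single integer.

0(m) covers ∅
1(j) covers 0:m
2(h) covers ∅
3(j) covers 1:j
4(h) covers 2:h
5(l) covers 0:m, 4:h
floor of heap: 0:m, 2:h
completions by unplaced set U, small U first (add the entries for U minus each lowest piece of U):
  |U|=1: {3}:1  {5}:1
  |U|=2: {1,3}:1  {3,5}:2  {4,5}:1
  |U|=3: {1,3,5}:3  {2,4,5}:1  {3,4,5}:3
  |U|=4: {0,1,3,5}:3  {1,3,4,5}:6  {2,3,4,5}:4
  start at 0(m): 10
  start at 2(h): 9
sum over floor = 19

19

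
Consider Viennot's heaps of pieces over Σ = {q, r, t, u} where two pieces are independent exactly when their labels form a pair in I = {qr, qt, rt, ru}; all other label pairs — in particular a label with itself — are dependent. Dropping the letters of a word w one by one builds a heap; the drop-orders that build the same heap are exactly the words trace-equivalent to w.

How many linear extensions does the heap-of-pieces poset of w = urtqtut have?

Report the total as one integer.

0(u) covers ∅
1(r) covers ∅
2(t) covers 0:u
3(q) covers 0:u
4(t) covers 2:t
5(u) covers 3:q, 4:t
6(t) covers 5:u
floor of heap: 0:u, 1:r
completions by unplaced set U, small U first (add the entries for U minus each lowest piece of U):
  |U|=1: {1}:1  {6}:1
  |U|=2: {1,6}:2  {5,6}:1
  |U|=3: {1,5,6}:3  {3,5,6}:1  {4,5,6}:1
  |U|=4: {1,3,5,6}:4  {1,4,5,6}:4  {2,4,5,6}:1  {3,4,5,6}:2
  |U|=5: {1,2,4,5,6}:5  {1,3,4,5,6}:10  {2,3,4,5,6}:3
  start at 0(u): 18
  start at 1(r): 3
sum over floor = 21

21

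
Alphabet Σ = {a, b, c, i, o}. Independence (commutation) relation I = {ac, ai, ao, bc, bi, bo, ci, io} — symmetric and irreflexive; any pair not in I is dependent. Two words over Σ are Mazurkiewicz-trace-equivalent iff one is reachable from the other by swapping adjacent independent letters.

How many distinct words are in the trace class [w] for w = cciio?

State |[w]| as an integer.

10

drop 0:c onto floor
drop 1:c onto {0:c}
drop 2:i onto floor
drop 3:i onto {2:i}
drop 4:o onto {1:c}
ground layer = {0:c, 2:i}
drop-orders for the pieces not yet dropped (sum over which currently-grounded one goes next):
  1 to go: {3} 1  {4} 1
  2 to go: {1,4} 1  {2,3} 1  {3,4} 2
  3 to go: {0,1,4} 1  {1,3,4} 3  {2,3,4} 3
  if 0:c drops first: 6 orders
  if 2:i drops first: 4 orders
heap linearizations: 10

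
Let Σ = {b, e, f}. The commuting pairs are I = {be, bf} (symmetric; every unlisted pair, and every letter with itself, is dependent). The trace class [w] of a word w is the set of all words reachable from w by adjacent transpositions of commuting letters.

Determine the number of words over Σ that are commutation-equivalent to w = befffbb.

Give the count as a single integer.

35

drop 0:b onto floor
drop 1:e onto floor
drop 2:f onto {1:e}
drop 3:f onto {2:f}
drop 4:f onto {3:f}
drop 5:b onto {0:b}
drop 6:b onto {5:b}
ground layer = {0:b, 1:e}
drop-orders for the pieces not yet dropped (sum over which currently-grounded one goes next):
  1 to go: {4} 1  {6} 1
  2 to go: {3,4} 1  {4,6} 2  {5,6} 1
  3 to go: {0,5,6} 1  {2,3,4} 1  {3,4,6} 3  {4,5,6} 3
  4 to go: {0,4,5,6} 4  {1,2,3,4} 1  {2,3,4,6} 4  {3,4,5,6} 6
  5 to go: {0,3,4,5,6} 10  {1,2,3,4,6} 5  {2,3,4,5,6} 10
  if 0:b drops first: 15 orders
  if 1:e drops first: 20 orders
heap linearizations: 35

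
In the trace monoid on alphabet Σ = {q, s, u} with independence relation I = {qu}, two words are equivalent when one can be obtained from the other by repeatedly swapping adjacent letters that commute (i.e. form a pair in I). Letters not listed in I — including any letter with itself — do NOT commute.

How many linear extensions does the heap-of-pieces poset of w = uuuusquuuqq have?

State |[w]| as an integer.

drop 0:u onto floor
drop 1:u onto {0:u}
drop 2:u onto {1:u}
drop 3:u onto {2:u}
drop 4:s onto {3:u}
drop 5:q onto {4:s}
drop 6:u onto {4:s}
drop 7:u onto {6:u}
drop 8:u onto {7:u}
drop 9:q onto {5:q}
drop 10:q onto {9:q}
ground layer = {0:u}
drop-orders for the pieces not yet dropped (sum over which currently-grounded one goes next):
  1 to go: {8} 1  {10} 1
  2 to go: {7,8} 1  {8,10} 2  {9,10} 1
  3 to go: {5,9,10} 1  {6,7,8} 1  {7,8,10} 3  {8,9,10} 3
  4 to go: {5,8,9,10} 4  {6,7,8,10} 4  {7,8,9,10} 6
  5 to go: {5,7,8,9,10} 10  {6,7,8,9,10} 10
  6 to go: {5,6,7,8,9,10} 20
  7 to go: {4,5,6,7,8,9,10} 20
  8 to go: {3,4,5,6,7,8,9,10} 20
  9 to go: {2,3,4,5,6,7,8,9,10} 20
  if 0:u drops first: 20 orders

20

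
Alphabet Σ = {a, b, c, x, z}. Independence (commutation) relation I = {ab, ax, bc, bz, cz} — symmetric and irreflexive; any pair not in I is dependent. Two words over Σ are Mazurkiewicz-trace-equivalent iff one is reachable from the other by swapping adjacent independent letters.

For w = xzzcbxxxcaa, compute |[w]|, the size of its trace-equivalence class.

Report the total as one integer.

drop 0:x onto floor
drop 1:z onto {0:x}
drop 2:z onto {1:z}
drop 3:c onto {0:x}
drop 4:b onto {0:x}
drop 5:x onto {2:z, 3:c, 4:b}
drop 6:x onto {5:x}
drop 7:x onto {6:x}
drop 8:c onto {7:x}
drop 9:a onto {8:c}
drop 10:a onto {9:a}
ground layer = {0:x}
drop-orders for the pieces not yet dropped (sum over which currently-grounded one goes next):
  1 to go: {10} 1
  2 to go: {9,10} 1
  3 to go: {8,9,10} 1
  4 to go: {7,8,9,10} 1
  5 to go: {6,7,8,9,10} 1
  6 to go: {5,6,7,8,9,10} 1
  7 to go: {2,5,6,7,8,9,10} 1  {3,5,6,7,8,9,10} 1  {4,5,6,7,8,9,10} 1
  8 to go: {1,2,5,6,7,8,9,10} 1  {2,3,5,6,7,8,9,10} 2  {2,4,5,6,7,8,9,10} 2  {3,4,5,6,7,8,9,10} 2
  9 to go: {1,2,3,5,6,7,8,9,10} 3  {1,2,4,5,6,7,8,9,10} 3  {2,3,4,5,6,7,8,9,10} 6
  if 0:x drops first: 12 orders

12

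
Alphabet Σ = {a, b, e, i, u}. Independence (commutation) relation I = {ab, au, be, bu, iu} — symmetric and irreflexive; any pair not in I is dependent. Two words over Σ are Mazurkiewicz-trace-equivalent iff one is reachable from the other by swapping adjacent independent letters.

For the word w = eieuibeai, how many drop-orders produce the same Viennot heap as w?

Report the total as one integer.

piece 0:e — minimal
piece 1:i rests on {0:e}
piece 2:e rests on {1:i}
piece 3:u rests on {2:e}
piece 4:i rests on {2:e}
piece 5:b rests on {4:i}
piece 6:e rests on {3:u, 4:i}
piece 7:a rests on {6:e}
piece 8:i rests on {5:b, 7:a}
minimal pieces: {0:e}
ways to finish when only these pieces remain (= sum over removing one remaining piece with nothing left below it):
  1 left: {8}→1
  2 left: {5,8}→1  {7,8}→1
  3 left: {5,7,8}→2  {6,7,8}→1
  4 left: {3,6,7,8}→1  {5,6,7,8}→3
  5 left: {3,5,6,7,8}→4  {4,5,6,7,8}→3
  6 left: {3,4,5,6,7,8}→7
  7 left: {2,3,4,5,6,7,8}→7
  placing 0:e first → 7 extensions

7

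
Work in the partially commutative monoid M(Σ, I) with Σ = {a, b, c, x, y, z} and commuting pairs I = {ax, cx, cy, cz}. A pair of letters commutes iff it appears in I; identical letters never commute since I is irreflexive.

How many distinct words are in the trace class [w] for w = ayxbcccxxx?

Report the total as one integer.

20

#0=a has no predecessor
#1=y depends on [0:a]
#2=x depends on [1:y]
#3=b depends on [2:x]
#4=c depends on [3:b]
#5=c depends on [4:c]
#6=c depends on [5:c]
#7=x depends on [3:b]
#8=x depends on [7:x]
#9=x depends on [8:x]
sources: [0:a]
N(rest) = Σ N(rest − s) over sources s of rest; N(one piece) = 1:
  size 1 → [6]=1  [9]=1
  size 2 → [5,6]=1  [6,9]=2  [8,9]=1
  size 3 → [4,5,6]=1  [5,6,9]=3  [6,8,9]=3  [7,8,9]=1
  size 4 → [4,5,6,9]=4  [5,6,8,9]=6  [6,7,8,9]=4
  size 5 → [4,5,6,8,9]=10  [5,6,7,8,9]=10
  size 6 → [4,5,6,7,8,9]=20
  size 7 → [3,4,5,6,7,8,9]=20
  size 8 → [2,3,4,5,6,7,8,9]=20
  first=0(a) contributes 20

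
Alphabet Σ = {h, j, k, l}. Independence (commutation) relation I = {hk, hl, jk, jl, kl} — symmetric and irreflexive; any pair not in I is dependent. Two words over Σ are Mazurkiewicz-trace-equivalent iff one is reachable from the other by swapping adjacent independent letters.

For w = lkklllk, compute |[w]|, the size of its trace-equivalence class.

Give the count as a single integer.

35

drop 0:l onto floor
drop 1:k onto floor
drop 2:k onto {1:k}
drop 3:l onto {0:l}
drop 4:l onto {3:l}
drop 5:l onto {4:l}
drop 6:k onto {2:k}
ground layer = {0:l, 1:k}
drop-orders for the pieces not yet dropped (sum over which currently-grounded one goes next):
  1 to go: {5} 1  {6} 1
  2 to go: {2,6} 1  {4,5} 1  {5,6} 2
  3 to go: {1,2,6} 1  {2,5,6} 3  {3,4,5} 1  {4,5,6} 3
  4 to go: {0,3,4,5} 1  {1,2,5,6} 4  {2,4,5,6} 6  {3,4,5,6} 4
  5 to go: {0,3,4,5,6} 5  {1,2,4,5,6} 10  {2,3,4,5,6} 10
  if 0:l drops first: 20 orders
  if 1:k drops first: 15 orders
heap linearizations: 35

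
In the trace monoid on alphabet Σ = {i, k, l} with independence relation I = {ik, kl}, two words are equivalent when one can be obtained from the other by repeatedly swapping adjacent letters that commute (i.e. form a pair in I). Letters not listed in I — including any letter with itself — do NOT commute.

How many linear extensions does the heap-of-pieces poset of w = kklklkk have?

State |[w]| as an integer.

21

#0=k has no predecessor
#1=k depends on [0:k]
#2=l has no predecessor
#3=k depends on [1:k]
#4=l depends on [2:l]
#5=k depends on [3:k]
#6=k depends on [5:k]
sources: [0:k, 2:l]
N(rest) = Σ N(rest − s) over sources s of rest; N(one piece) = 1:
  size 1 → [4]=1  [6]=1
  size 2 → [2,4]=1  [4,6]=2  [5,6]=1
  size 3 → [2,4,6]=3  [3,5,6]=1  [4,5,6]=3
  size 4 → [1,3,5,6]=1  [2,4,5,6]=6  [3,4,5,6]=4
  size 5 → [0,1,3,5,6]=1  [1,3,4,5,6]=5  [2,3,4,5,6]=10
  first=0(k) contributes 15
  first=2(l) contributes 6
|[w]| = 21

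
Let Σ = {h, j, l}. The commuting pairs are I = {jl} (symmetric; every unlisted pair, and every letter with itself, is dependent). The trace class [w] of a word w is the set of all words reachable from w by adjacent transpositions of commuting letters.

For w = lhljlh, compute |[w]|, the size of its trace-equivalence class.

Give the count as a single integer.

drop 0:l onto floor
drop 1:h onto {0:l}
drop 2:l onto {1:h}
drop 3:j onto {1:h}
drop 4:l onto {2:l}
drop 5:h onto {3:j, 4:l}
ground layer = {0:l}
drop-orders for the pieces not yet dropped (sum over which currently-grounded one goes next):
  1 to go: {5} 1
  2 to go: {3,5} 1  {4,5} 1
  3 to go: {2,4,5} 1  {3,4,5} 2
  4 to go: {2,3,4,5} 3
  if 0:l drops first: 3 orders

3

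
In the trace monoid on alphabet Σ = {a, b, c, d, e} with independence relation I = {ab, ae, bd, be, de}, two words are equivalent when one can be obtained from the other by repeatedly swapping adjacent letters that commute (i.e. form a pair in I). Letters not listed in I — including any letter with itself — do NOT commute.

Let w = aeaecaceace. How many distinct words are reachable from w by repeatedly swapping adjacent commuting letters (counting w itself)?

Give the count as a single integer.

12

0(a) covers ∅
1(e) covers ∅
2(a) covers 0:a
3(e) covers 1:e
4(c) covers 2:a, 3:e
5(a) covers 4:c
6(c) covers 5:a
7(e) covers 6:c
8(a) covers 6:c
9(c) covers 7:e, 8:a
10(e) covers 9:c
floor of heap: 0:a, 1:e
completions by unplaced set U, small U first (add the entries for U minus each lowest piece of U):
  |U|=1: {10}:1
  |U|=2: {9,10}:1
  |U|=3: {7,9,10}:1  {8,9,10}:1
  |U|=4: {7,8,9,10}:2
  |U|=5: {6,7,8,9,10}:2
  |U|=6: {5,6,7,8,9,10}:2
  |U|=7: {4,5,6,7,8,9,10}:2
  |U|=8: {2,4,5,6,7,8,9,10}:2  {3,4,5,6,7,8,9,10}:2
  |U|=9: {0,2,4,5,6,7,8,9,10}:2  {1,3,4,5,6,7,8,9,10}:2  {2,3,4,5,6,7,8,9,10}:4
  start at 0(a): 6
  start at 1(e): 6
sum over floor = 12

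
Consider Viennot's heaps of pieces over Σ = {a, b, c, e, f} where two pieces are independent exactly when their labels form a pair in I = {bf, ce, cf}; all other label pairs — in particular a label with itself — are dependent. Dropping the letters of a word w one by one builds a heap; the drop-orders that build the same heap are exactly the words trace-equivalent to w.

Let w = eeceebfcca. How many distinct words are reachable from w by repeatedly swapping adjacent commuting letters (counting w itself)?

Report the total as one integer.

0(e) covers ∅
1(e) covers 0:e
2(c) covers ∅
3(e) covers 1:e
4(e) covers 3:e
5(b) covers 2:c, 4:e
6(f) covers 4:e
7(c) covers 5:b
8(c) covers 7:c
9(a) covers 6:f, 8:c
floor of heap: 0:e, 2:c
completions by unplaced set U, small U first (add the entries for U minus each lowest piece of U):
  |U|=1: {9}:1
  |U|=2: {6,9}:1  {8,9}:1
  |U|=3: {6,8,9}:2  {7,8,9}:1
  |U|=4: {5,7,8,9}:1  {6,7,8,9}:3
  |U|=5: {2,5,7,8,9}:1  {5,6,7,8,9}:4
  |U|=6: {2,5,6,7,8,9}:5  {4,5,6,7,8,9}:4
  |U|=7: {2,4,5,6,7,8,9}:9  {3,4,5,6,7,8,9}:4
  |U|=8: {1,3,4,5,6,7,8,9}:4  {2,3,4,5,6,7,8,9}:13
  start at 0(e): 17
  start at 2(c): 4
sum over floor = 21

21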